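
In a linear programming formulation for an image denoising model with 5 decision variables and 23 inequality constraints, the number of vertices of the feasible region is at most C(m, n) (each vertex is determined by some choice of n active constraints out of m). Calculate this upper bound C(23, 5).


Each vertex corresponds to some choice of n active constraints out of m, so the number of vertices is at most C(m, n) = m! / (n!(m-n)!).
m = 23, n = 5
Numerator: 23 * 22 * 21 * 20 * 19
Denominator: 5! = 120
C(23, 5) = 33649


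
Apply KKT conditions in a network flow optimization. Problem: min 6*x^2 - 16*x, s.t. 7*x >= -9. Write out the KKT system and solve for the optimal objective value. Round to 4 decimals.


Step 1: Try lambda = 0 (constraint inactive).
Stationarity: 2*6*x - 16 = 0
x* = 16/(2*6) = 4/3 = 1.3333 (rounded; the exact value 4/3 is used below)
Check constraint: 7*1.3333 = 9.3331 >= -9 -- satisfied.
Step 2: Compute optimal value.
f(x*) = 6*(4/3)^2 - 16*(4/3) = -10.6667


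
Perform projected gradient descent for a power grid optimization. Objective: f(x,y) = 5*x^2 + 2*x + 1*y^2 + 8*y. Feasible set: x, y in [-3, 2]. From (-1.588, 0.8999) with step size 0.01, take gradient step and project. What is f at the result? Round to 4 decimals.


Step 1: Compute gradient at (-1.588, 0.8999).
grad_x = 2*5*-1.588 + 2 = -13.88
grad_y = 2*1*0.8999 + 8 = 9.7998
Step 2: Gradient step.
x_raw = -1.588 - 0.01*-13.88 = -1.4492
y_raw = 0.8999 - 0.01*9.7998 = 0.8019
Step 3: Project onto [-3, 2].
x_proj = clip(-1.4492) = -1.4492
y_proj = clip(0.8019) = 0.8019
Step 4: Evaluate f.
f(-1.4492, 0.8019) = 14.6608


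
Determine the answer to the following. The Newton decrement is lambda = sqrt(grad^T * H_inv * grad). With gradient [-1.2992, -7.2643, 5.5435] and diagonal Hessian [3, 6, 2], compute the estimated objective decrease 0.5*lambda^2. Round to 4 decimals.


Step 1: H is diagonal, so H^(-1) * g = [-0.4331, -1.2107, 2.7718].
Step 2: g^T H^(-1) g = sum_i g_i^2 / H_ii
  = (-1.2992)^2/3 + (-7.2643)^2/6 + (5.5435)^2/2
  = 0.5626 + 8.795 + 15.3652 = 24.7228
Step 3: Objective decrease = 0.5 * g^T H^(-1) g = 12.3614


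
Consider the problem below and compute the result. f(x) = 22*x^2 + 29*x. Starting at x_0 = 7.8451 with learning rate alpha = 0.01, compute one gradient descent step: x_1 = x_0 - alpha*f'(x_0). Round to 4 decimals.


We compute the gradient at x_0 and apply the update.
f'(x) = 44*x + 29
f'(7.8451) = 44*7.8451 + 29 = 374.1844
x_1 = 7.8451 - 0.01*374.1844 = 4.1033


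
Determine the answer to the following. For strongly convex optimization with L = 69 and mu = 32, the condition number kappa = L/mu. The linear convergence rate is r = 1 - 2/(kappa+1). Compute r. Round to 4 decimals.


Step 1: Compute the condition number.
kappa = L/mu = 69/32 = 2.1563
Step 2: Compute the convergence rate.
r = 1 - 2/(kappa + 1) = 1 - 2*mu/(L + mu) = (L - mu)/(L + mu) = 37/101 = 0.3663


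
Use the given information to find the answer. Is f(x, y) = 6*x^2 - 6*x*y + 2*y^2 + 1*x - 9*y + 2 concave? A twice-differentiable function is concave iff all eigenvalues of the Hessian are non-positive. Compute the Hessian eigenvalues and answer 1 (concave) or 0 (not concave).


The Hessian of f(x,y) = 6*x^2 - 6*x*y + 2*y^2 + 1*x - 9*y + 2 is:
H = [[12, -6], [-6, 4]]
Trace = 12 + 4 = 16
Determinant = 12*4 - (-6)^2 = 12
Discriminant = (16)^2 - 4*12 = 208.0
Eigenvalues: lambda_1 = 0.7889, lambda_2 = 15.2111
The function is not concave.

0


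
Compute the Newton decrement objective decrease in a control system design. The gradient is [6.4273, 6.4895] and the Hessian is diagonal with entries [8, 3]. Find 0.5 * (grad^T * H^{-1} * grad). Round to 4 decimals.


Step 1: H is diagonal, so H^(-1) * g = [0.8034, 2.1632].
Step 2: g^T H^(-1) g = sum_i g_i^2 / H_ii
  = (6.4273)^2/8 + (6.4895)^2/3
  = 5.1638 + 14.0379 = 19.2016
Step 3: Objective decrease = 0.5 * g^T H^(-1) g = 9.6008


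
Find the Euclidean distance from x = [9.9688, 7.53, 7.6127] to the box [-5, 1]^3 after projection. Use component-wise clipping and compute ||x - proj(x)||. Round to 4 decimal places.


Project each component onto [-5, 1].
clip(9.9688) = 1.0, clip(7.53) = 1.0, clip(7.6127) = 1.0
Projection = [1.0, 1.0, 1.0]
Squared diffs: [80.4394, 42.6409, 43.7278]
Distance = sqrt(166.8081) = 12.9154


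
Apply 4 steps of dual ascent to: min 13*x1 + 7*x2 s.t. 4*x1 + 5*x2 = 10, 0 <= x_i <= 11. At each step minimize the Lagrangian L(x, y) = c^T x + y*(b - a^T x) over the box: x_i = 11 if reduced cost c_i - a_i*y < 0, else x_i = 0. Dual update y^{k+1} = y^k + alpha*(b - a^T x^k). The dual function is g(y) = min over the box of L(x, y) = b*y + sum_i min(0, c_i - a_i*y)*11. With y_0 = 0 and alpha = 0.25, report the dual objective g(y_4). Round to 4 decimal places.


Dual ascent for LP: min 13*x1 + 7*x2, 4*x1 + 5*x2 = 10, 0 <= x_i <= 11
Step 1: y^k = 0.0, reduced costs: (13.0, 7.0)
  x^k = (0.0, 0.0), subgradient = b - a^T x = 10.0
  y^{k+1} = 0.0 + 0.25*10.0 = 2.5
Step 2: y^k = 2.5, reduced costs: (3.0, -5.5)
  x^k = (0.0, 11.0), subgradient = b - a^T x = -45.0
  y^{k+1} = 2.5 + 0.25*-45.0 = -8.75
Step 3: y^k = -8.75, reduced costs: (48.0, 50.75)
  x^k = (0.0, 0.0), subgradient = b - a^T x = 10.0
  y^{k+1} = -8.75 + 0.25*10.0 = -6.25
Step 4: y^k = -6.25, reduced costs: (38.0, 38.25)
  x^k = (0.0, 0.0), subgradient = b - a^T x = 10.0
  y^{k+1} = -6.25 + 0.25*10.0 = -3.75
Dual objective at y_4 = -3.75: reduced costs (28.0, 25.75), box minimizer x = (0.0, 0.0)
g(y_4) = b*y + (c1 - a1*y)*x1 + (c2 - a2*y)*x2 = 10*(-3.75) + 28.0*0.0 + 25.75*0.0 = -37.5 + 0.0 + 0.0 = -37.5


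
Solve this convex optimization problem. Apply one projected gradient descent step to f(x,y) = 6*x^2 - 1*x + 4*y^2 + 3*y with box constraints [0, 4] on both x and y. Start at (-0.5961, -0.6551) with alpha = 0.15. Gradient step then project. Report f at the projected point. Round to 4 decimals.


Step 1: Compute gradient at (-0.5961, -0.6551).
grad_x = 2*6*-0.5961 - 1 = -8.1532
grad_y = 2*4*-0.6551 + 3 = -2.2408
Step 2: Gradient step.
x_raw = -0.5961 - 0.15*-8.1532 = 0.6269
y_raw = -0.6551 - 0.15*-2.2408 = -0.319
Step 3: Project onto [0, 4].
x_proj = clip(0.6269) = 0.6269
y_proj = clip(-0.319) = 0.0
Step 4: Evaluate f.
f(0.6269, 0.0) = 1.731


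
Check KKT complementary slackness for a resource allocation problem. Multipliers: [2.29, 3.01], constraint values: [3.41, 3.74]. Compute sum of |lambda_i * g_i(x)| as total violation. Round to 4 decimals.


KKT complementary slackness check:
lambda_1 * g_1 = 2.29 * 3.41 = 7.8089
lambda_2 * g_2 = 3.01 * 3.74 = 11.2574
Total violation = 7.8089 + 11.2574 = 19.0663


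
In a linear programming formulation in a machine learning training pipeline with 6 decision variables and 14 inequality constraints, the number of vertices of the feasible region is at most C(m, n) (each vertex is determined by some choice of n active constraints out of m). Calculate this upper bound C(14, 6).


Each vertex corresponds to some choice of n active constraints out of m, so the number of vertices is at most C(m, n) = m! / (n!(m-n)!).
m = 14, n = 6
Numerator: 14 * 13 * 12 * 11 * 10 * 9
Denominator: 6! = 720
C(14, 6) = 3003


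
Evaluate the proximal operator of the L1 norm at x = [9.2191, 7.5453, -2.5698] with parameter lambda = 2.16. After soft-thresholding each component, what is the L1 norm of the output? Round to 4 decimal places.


Soft-thresholding with lambda = 2.16:
prox(9.2191) = sign(9.2191)*max(|9.2191| - 2.16, 0) = 7.0591
prox(7.5453) = sign(7.5453)*max(|7.5453| - 2.16, 0) = 5.3853
prox(-2.5698) = sign(-2.5698)*max(|-2.5698| - 2.16, 0) = -0.4098
prox(x) = [7.0591, 5.3853, -0.4098]
||prox(x)||_1 = 7.0591 + 5.3853 + 0.4098 = 12.8542


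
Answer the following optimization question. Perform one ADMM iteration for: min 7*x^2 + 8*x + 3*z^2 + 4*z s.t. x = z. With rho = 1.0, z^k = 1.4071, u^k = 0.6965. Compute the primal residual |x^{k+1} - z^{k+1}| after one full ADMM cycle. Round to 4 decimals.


ADMM iteration with rho = 1.0, z^k = 1.4071, u^k = 0.6965
Step 1: x-update.
Minimize 7*x^2 + 8*x + (1.0/2)*(x - 1.4071 + 0.6965)^2
FOC: (2*7 + 1.0)*x = -8 + 1.0*(1.4071 - 0.6965)
x^{k+1} = -0.486
Step 2: z-update.
Minimize 3*z^2 + 4*z + (1.0/2)*(-0.486 - z + 0.6965)^2
FOC: (2*3 + 1.0)*z = -4 + 1.0*(-0.486 + 0.6965)
z^{k+1} = -0.5414
Step 3: u-update.
u^{k+1} = 0.6965 - 0.486 + 0.5414 = 0.7519
Step 4: Primal residual = |-0.486 + 0.5414| = 0.0554


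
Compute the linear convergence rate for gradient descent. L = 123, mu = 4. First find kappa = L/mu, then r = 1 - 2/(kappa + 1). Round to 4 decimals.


Step 1: Compute the condition number.
kappa = L/mu = 123/4 = 30.75
Step 2: Compute the convergence rate.
r = 1 - 2/(kappa + 1) = 1 - 2*mu/(L + mu) = (L - mu)/(L + mu) = 119/127 = 0.937


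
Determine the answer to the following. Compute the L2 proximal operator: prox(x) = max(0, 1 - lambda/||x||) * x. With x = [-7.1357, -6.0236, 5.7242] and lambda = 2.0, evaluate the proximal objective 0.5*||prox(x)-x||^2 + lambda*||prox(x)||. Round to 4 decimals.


Step 1: Compute ||x||.
||x|| = 10.953
Step 2: Compute scaling factor.
scale = max(0, 1 - 2.0/10.953) = 0.8174
Step 3: prox(x) = [-5.8327, -4.9237, 4.679]
||prox(x)|| = 8.953
Step 4: Proximal objective.
0.5*||prox-x||^2 = 2.0
lambda*||prox|| = 17.906
Total = 19.906


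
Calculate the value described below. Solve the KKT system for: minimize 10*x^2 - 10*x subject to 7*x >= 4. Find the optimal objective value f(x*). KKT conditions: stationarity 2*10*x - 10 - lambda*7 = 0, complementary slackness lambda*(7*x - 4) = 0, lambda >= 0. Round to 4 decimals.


Step 1: Try lambda = 0 (constraint inactive).
x_unc = 10/(2*10) = 0.5
Check: 7*0.5 = 3.5 < 4 -- violated!
Step 2: Constraint must be active: 7*x = 4
x* = 4/7 = 0.5714 (rounded; the exact value 4/7 is used below)
lambda = (2*10*(4/7) - 10)/7 = 0.2041
Step 3: Compute optimal value.
f(x*) = 10*(4/7)^2 - 10*(4/7) = -2.449


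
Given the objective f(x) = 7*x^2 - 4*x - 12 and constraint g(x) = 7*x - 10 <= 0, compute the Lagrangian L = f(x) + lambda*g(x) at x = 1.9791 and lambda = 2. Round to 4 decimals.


Step 1: Evaluate f(x).
f(1.9791) = 7*1.9791^2 - 4*1.9791 - 12 = 7.5015
Step 2: Evaluate g(x).
g(1.9791) = 7*1.9791 - 10 = 3.8537
Step 3: Compute Lagrangian.
L = 7.5015 + 2*3.8537 = 15.2089


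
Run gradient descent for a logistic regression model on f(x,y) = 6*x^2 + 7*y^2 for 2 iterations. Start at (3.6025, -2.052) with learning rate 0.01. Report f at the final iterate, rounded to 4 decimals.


Gradient descent on f(x,y) = 6*x^2 + 7*y^2.
Starting point: (3.6025, -2.052), alpha = 0.01
Step 1: grad_x = 2*6*3.6025 = 43.23, grad_y = 2*7*-2.052 = -28.728
  x_1 = 3.6025 - 0.01*43.23 = 3.1702
  y_1 = -2.052 - 0.01*-28.728 = -1.7647
Step 2: grad_x = 2*6*3.1702 = 38.0424, grad_y = 2*7*-1.7647 = -24.7061
  x_2 = 3.1702 - 0.01*38.0424 = 2.7898
  y_2 = -1.7647 - 0.01*-24.7061 = -1.5177
f(2.7898, -1.5177) = 6*2.7898^2 + 7*(-1.5177)^2 = 62.8201


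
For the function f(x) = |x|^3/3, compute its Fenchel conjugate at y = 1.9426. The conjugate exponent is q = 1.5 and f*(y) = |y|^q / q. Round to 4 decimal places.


The conjugate exponent q satisfies 1/p + 1/q = 1.
p = 3, so q = 3/(3 - 1) = 1.5
|y|^q = 1.9426^1.5 = 2.7075
f*(1.9426) = 2.7075 / 1.5 = 1.805


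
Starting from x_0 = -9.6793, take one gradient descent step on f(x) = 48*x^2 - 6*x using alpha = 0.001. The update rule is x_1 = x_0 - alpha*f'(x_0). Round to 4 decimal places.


We compute the gradient at x_0 and apply the update.
f'(x) = 96*x - 6
f'(-9.6793) = 96*-9.6793 - 6 = -935.2128
x_1 = -9.6793 - 0.001*-935.2128 = -8.7441


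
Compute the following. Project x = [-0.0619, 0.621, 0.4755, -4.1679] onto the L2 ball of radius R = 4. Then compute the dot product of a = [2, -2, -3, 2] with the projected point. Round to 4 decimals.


Step 1: Compute ||x|| (intermediates to 6 decimals).
||x|| = sqrt((-0.0619)^2 + 0.621^2 + 0.4755^2 + (-4.1679)^2) = 4.241104
Step 2: Project.
Since ||x|| > R, scale = R/||x|| = 4/4.241104 = 0.943151, proj(x) = scale * x
proj(x) = [-0.058381, 0.585697, 0.448468, -3.930959]
Step 3: Dot product.
a^T * proj(x) = 2*(-0.058381) - 2*0.585697 - 3*0.448468 + 2*(-3.930959) = -10.4955


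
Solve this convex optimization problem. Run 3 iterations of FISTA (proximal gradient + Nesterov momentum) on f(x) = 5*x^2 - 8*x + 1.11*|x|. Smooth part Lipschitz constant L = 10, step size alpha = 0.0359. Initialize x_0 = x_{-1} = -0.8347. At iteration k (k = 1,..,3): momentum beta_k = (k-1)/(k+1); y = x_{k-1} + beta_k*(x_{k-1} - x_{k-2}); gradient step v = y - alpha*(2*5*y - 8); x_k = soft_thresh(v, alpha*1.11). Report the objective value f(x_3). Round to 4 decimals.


FISTA on f(x) = 5*x^2 - 8*x + 1.11*|x|
L = 10, alpha = 0.0359
Iteration 1: beta = 0.0, y = -0.8347 + 0.0*(-0.8347 + 0.8347) = -0.8347
  grad(y) = -16.347, v = y - alpha*grad = -0.2478
  prox(v) = soft_thresh(-0.2478, 0.0398) = -0.208
Iteration 2: beta = 0.3333, y = -0.208 + 0.3333*(-0.208 + 0.8347) = 0.0009
  grad(y) = -7.9909, v = y - alpha*grad = 0.2878
  prox(v) = soft_thresh(0.2878, 0.0398) = 0.2479
Iteration 3: beta = 0.5, y = 0.2479 + 0.5*(0.2479 + 0.208) = 0.4759
  grad(y) = -3.241, v = y - alpha*grad = 0.5922
  prox(v) = soft_thresh(0.5922, 0.0398) = 0.5524
f(x_3) = 5*0.5524^2 - 8*0.5524 + 1.11*|0.5524| = -2.2803


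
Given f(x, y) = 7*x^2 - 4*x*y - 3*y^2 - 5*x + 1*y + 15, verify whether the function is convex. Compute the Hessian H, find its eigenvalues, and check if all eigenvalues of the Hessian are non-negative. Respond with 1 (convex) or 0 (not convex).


The Hessian of f(x,y) = 7*x^2 - 4*x*y - 3*y^2 - 5*x + 1*y + 15 is:
H = [[14, -4], [-4, -6]]
Trace = 14 - 6 = 8
Determinant = 14*-6 - (-4)^2 = -100
Discriminant = (8)^2 - 4*-100 = 464.0
Eigenvalues: lambda_1 = -6.7703, lambda_2 = 14.7703
The function is not convex.

0


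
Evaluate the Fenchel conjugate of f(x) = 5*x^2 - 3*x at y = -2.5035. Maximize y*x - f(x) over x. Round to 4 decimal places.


f*(y) = sup_x {y*x - a*x^2 - b*x} = sup_x {(y-b)*x - a*x^2}
FOC: (y - b) - 2a*x = 0 => x* = (y - b)/(2a)
x* = (-2.5035 + 3)/(2*5) = 0.0497
f*(-2.5035) = (y-b)^2/(4a) = (-2.5035 + 3)^2/(4*5)
= 0.2465/20 = 0.0123


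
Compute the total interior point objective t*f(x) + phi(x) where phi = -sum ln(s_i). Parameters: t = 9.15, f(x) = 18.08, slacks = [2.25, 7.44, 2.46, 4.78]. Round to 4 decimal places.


Step 1: Compute log-barrier.
ln values: [0.8109, 2.0069, 0.9002, 1.5644]
phi = -(0.8109 + 2.0069 + 0.9002 + 1.5644) = -5.2824
Step 2: Compute augmented objective.
t*f(x) = 9.15*18.08 = 165.432
Total = 165.432 - 5.2824 = 160.1496


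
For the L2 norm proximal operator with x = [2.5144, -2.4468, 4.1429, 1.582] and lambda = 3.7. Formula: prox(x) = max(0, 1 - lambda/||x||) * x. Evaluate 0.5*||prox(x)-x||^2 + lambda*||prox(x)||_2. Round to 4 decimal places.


Step 1: Compute ||x||.
||x|| = 5.6547
Step 2: Compute scaling factor.
scale = max(0, 1 - 3.7/5.6547) = 0.3457
Step 3: prox(x) = [0.8692, -0.8458, 1.4321, 0.5469]
||prox(x)|| = 1.9547
Step 4: Proximal objective.
0.5*||prox-x||^2 = 6.845
lambda*||prox|| = 7.2324
Total = 14.0773


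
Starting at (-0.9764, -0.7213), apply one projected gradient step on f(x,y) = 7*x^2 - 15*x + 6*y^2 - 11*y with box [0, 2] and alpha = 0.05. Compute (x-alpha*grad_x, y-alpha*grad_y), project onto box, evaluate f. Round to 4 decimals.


Step 1: Compute gradient at (-0.9764, -0.7213).
grad_x = 2*7*-0.9764 - 15 = -28.6696
grad_y = 2*6*-0.7213 - 11 = -19.6556
Step 2: Gradient step.
x_raw = -0.9764 - 0.05*-28.6696 = 0.4571
y_raw = -0.7213 - 0.05*-19.6556 = 0.2615
Step 3: Project onto [0, 2].
x_proj = clip(0.4571) = 0.4571
y_proj = clip(0.2615) = 0.2615
Step 4: Evaluate f.
f(0.4571, 0.2615) = -7.8598


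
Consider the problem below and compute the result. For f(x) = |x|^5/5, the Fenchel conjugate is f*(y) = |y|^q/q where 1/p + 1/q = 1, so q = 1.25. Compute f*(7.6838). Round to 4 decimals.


The conjugate exponent q satisfies 1/p + 1/q = 1.
p = 5, so q = 5/(5 - 1) = 1.25
|y|^q = 7.6838^1.25 = 12.7929
f*(7.6838) = 12.7929 / 1.25 = 10.2343


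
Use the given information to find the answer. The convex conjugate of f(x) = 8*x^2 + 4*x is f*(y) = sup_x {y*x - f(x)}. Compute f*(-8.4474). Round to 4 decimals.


f*(y) = sup_x {y*x - a*x^2 - b*x} = sup_x {(y-b)*x - a*x^2}
FOC: (y - b) - 2a*x = 0 => x* = (y - b)/(2a)
x* = (-8.4474 - 4)/(2*8) = -0.778
f*(-8.4474) = (y-b)^2/(4a) = (-8.4474 - 4)^2/(4*8)
= 154.9378/32 = 4.8418


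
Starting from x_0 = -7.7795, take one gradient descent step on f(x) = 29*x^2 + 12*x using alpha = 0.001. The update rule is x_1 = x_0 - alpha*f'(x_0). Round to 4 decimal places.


We compute the gradient at x_0 and apply the update.
f'(x) = 58*x + 12
f'(-7.7795) = 58*-7.7795 + 12 = -439.211
x_1 = -7.7795 - 0.001*-439.211 = -7.3403


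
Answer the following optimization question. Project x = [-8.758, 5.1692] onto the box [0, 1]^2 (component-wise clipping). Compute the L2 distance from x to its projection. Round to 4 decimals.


Project each component onto [0, 1].
clip(-8.758) = 0.0, clip(5.1692) = 1.0
Projection = [0.0, 1.0]
Squared diffs: [76.7026, 17.3822]
Distance = sqrt(94.0848) = 9.6997


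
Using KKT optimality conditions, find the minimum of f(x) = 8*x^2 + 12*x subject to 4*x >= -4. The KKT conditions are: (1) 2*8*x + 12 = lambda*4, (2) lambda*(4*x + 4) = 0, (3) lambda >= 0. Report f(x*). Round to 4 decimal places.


Step 1: Try lambda = 0 (constraint inactive).
Stationarity: 2*8*x + 12 = 0
x* = -12/(2*8) = -0.75
Check constraint: 4*-0.75 = -3.0 >= -4 -- satisfied.
Step 2: Compute optimal value.
f(x*) = 8*(-0.75)^2 + 12*(-0.75) = -4.5


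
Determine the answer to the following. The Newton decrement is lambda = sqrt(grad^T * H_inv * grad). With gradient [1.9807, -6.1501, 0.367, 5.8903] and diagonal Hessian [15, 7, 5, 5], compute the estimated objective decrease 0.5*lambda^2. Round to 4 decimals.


Step 1: H is diagonal, so H^(-1) * g = [0.132, -0.8786, 0.0734, 1.1781].
Step 2: g^T H^(-1) g = sum_i g_i^2 / H_ii
  = (1.9807)^2/15 + (-6.1501)^2/7 + (0.367)^2/5 + (5.8903)^2/5
  = 0.2615 + 5.4034 + 0.0269 + 6.9391 = 12.631
Step 3: Objective decrease = 0.5 * g^T H^(-1) g = 6.3155


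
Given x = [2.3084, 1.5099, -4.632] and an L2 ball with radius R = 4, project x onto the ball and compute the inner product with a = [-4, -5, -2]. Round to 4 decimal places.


Step 1: Compute ||x|| (intermediates to 6 decimals).
||x|| = sqrt(2.3084^2 + 1.5099^2 + (-4.632)^2) = 5.391098
Step 2: Project.
Since ||x|| > R, scale = R/||x|| = 4/5.391098 = 0.741964, proj(x) = scale * x
proj(x) = [1.71275, 1.120291, -3.436777]
Step 3: Dot product.
a^T * proj(x) = -4*1.71275 - 5*1.120291 - 2*(-3.436777) = -5.5789


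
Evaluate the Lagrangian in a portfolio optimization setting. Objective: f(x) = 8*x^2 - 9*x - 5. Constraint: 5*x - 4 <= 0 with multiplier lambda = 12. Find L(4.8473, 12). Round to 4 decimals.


Step 1: Evaluate f(x).
f(4.8473) = 8*4.8473^2 - 9*4.8473 - 5 = 139.3448
Step 2: Evaluate g(x).
g(4.8473) = 5*4.8473 - 4 = 20.2365
Step 3: Compute Lagrangian.
L = 139.3448 + 12*20.2365 = 382.1828


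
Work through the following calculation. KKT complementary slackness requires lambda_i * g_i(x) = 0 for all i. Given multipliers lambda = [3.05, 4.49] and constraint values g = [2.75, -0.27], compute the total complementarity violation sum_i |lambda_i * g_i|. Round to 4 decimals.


KKT complementary slackness check:
lambda_1 * g_1 = 3.05 * 2.75 = 8.3875
lambda_2 * g_2 = 4.49 * -0.27 = -1.2123
Total violation = 8.3875 + 1.2123 = 9.5998


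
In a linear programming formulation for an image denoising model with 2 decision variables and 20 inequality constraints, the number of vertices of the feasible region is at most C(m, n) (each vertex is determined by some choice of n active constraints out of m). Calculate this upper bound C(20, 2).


Each vertex corresponds to some choice of n active constraints out of m, so the number of vertices is at most C(m, n) = m! / (n!(m-n)!).
m = 20, n = 2
Numerator: 20 * 19
Denominator: 2! = 2
C(20, 2) = 190


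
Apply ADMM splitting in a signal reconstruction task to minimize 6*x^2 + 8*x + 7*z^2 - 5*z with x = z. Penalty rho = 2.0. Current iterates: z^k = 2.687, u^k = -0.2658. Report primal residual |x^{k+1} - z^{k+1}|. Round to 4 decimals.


ADMM iteration with rho = 2.0, z^k = 2.687, u^k = -0.2658
Step 1: x-update.
Minimize 6*x^2 + 8*x + (2.0/2)*(x - 2.687 - 0.2658)^2
FOC: (2*6 + 2.0)*x = -8 + 2.0*(2.687 + 0.2658)
x^{k+1} = -0.1496
Step 2: z-update.
Minimize 7*z^2 - 5*z + (2.0/2)*(-0.1496 - z - 0.2658)^2
FOC: (2*7 + 2.0)*z = 5 + 2.0*(-0.1496 - 0.2658)
z^{k+1} = 0.2606
Step 3: u-update.
u^{k+1} = -0.2658 - 0.1496 - 0.2606 = -0.676
Step 4: Primal residual = |-0.1496 - 0.2606| = 0.4102


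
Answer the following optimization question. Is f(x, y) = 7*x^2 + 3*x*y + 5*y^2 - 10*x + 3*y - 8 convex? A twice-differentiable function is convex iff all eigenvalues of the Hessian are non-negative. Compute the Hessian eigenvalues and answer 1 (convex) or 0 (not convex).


The Hessian of f(x,y) = 7*x^2 + 3*x*y + 5*y^2 - 10*x + 3*y - 8 is:
H = [[14, 3], [3, 10]]
Trace = 14 + 10 = 24
Determinant = 14*10 - (3)^2 = 131
Discriminant = (24)^2 - 4*131 = 52.0
Eigenvalues: lambda_1 = 8.3944, lambda_2 = 15.6056
The function is convex.

1


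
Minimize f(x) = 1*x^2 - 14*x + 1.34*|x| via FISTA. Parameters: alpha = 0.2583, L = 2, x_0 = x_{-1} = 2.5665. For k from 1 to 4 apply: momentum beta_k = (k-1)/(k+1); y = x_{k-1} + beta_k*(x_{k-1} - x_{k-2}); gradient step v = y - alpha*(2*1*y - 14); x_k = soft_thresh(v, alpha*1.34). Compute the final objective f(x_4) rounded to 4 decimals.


FISTA on f(x) = 1*x^2 - 14*x + 1.34*|x|
L = 2, alpha = 0.2583
Iteration 1: beta = 0.0, y = 2.5665 + 0.0*(2.5665 - 2.5665) = 2.5665
  grad(y) = -8.867, v = y - alpha*grad = 4.8568
  prox(v) = soft_thresh(4.8568, 0.3461) = 4.5107
Iteration 2: beta = 0.3333, y = 4.5107 + 0.3333*(4.5107 - 2.5665) = 5.1588
  grad(y) = -3.6824, v = y - alpha*grad = 6.11
  prox(v) = soft_thresh(6.11, 0.3461) = 5.7638
Iteration 3: beta = 0.5, y = 5.7638 + 0.5*(5.7638 - 4.5107) = 6.3904
  grad(y) = -1.2192, v = y - alpha*grad = 6.7053
  prox(v) = soft_thresh(6.7053, 0.3461) = 6.3592
Iteration 4: beta = 0.6, y = 6.3592 + 0.6*(6.3592 - 5.7638) = 6.7164
  grad(y) = -0.5672, v = y - alpha*grad = 6.8629
  prox(v) = soft_thresh(6.8629, 0.3461) = 6.5168
f(x_4) = 1*6.5168^2 - 14*6.5168 + 1.34*|6.5168| = -40.034


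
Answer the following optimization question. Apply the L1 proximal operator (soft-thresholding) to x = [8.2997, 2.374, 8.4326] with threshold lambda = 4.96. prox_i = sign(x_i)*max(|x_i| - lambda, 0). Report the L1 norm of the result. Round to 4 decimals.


Soft-thresholding with lambda = 4.96:
prox(8.2997) = sign(8.2997)*max(|8.2997| - 4.96, 0) = 3.3397
prox(2.374) = sign(2.374)*max(|2.374| - 4.96, 0) = 0.0
prox(8.4326) = sign(8.4326)*max(|8.4326| - 4.96, 0) = 3.4726
prox(x) = [3.3397, 0.0, 3.4726]
||prox(x)||_1 = 3.3397 + 0.0 + 3.4726 = 6.8123


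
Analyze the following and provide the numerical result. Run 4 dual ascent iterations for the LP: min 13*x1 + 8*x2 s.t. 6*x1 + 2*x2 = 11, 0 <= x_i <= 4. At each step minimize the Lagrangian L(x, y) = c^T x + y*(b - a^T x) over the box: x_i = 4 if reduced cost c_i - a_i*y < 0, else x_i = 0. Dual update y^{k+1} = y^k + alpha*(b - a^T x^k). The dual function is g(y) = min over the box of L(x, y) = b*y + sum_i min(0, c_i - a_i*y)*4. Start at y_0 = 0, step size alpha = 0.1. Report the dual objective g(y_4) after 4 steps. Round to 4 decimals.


Dual ascent for LP: min 13*x1 + 8*x2, 6*x1 + 2*x2 = 11, 0 <= x_i <= 4
Step 1: y^k = 0.0, reduced costs: (13.0, 8.0)
  x^k = (0.0, 0.0), subgradient = b - a^T x = 11.0
  y^{k+1} = 0.0 + 0.1*11.0 = 1.1
Step 2: y^k = 1.1, reduced costs: (6.4, 5.8)
  x^k = (0.0, 0.0), subgradient = b - a^T x = 11.0
  y^{k+1} = 1.1 + 0.1*11.0 = 2.2
Step 3: y^k = 2.2, reduced costs: (-0.2, 3.6)
  x^k = (4.0, 0.0), subgradient = b - a^T x = -13.0
  y^{k+1} = 2.2 + 0.1*-13.0 = 0.9
Step 4: y^k = 0.9, reduced costs: (7.6, 6.2)
  x^k = (0.0, 0.0), subgradient = b - a^T x = 11.0
  y^{k+1} = 0.9 + 0.1*11.0 = 2.0
Dual objective at y_4 = 2.0: reduced costs (1.0, 4.0), box minimizer x = (0.0, 0.0)
g(y_4) = b*y + (c1 - a1*y)*x1 + (c2 - a2*y)*x2 = 11*2.0 + 1.0*0.0 + 4.0*0.0 = 22.0 + 0.0 + 0.0 = 22.0


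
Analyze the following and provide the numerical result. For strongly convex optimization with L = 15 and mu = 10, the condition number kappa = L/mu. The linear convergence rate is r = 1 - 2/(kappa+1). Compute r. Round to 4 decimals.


Step 1: Compute the condition number.
kappa = L/mu = 15/10 = 1.5
Step 2: Compute the convergence rate.
r = 1 - 2/(kappa + 1) = 1 - 2*mu/(L + mu) = (L - mu)/(L + mu) = 5/25 = 0.2


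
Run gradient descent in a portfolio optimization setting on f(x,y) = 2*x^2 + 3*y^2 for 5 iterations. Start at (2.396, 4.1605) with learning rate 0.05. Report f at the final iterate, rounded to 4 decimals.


Gradient descent on f(x,y) = 2*x^2 + 3*y^2.
Starting point: (2.396, 4.1605), alpha = 0.05
Step 1: grad_x = 2*2*2.396 = 9.584, grad_y = 2*3*4.1605 = 24.963
  x_1 = 2.396 - 0.05*9.584 = 1.9168
  y_1 = 4.1605 - 0.05*24.963 = 2.9124
Step 2: grad_x = 2*2*1.9168 = 7.6672, grad_y = 2*3*2.9124 = 17.4741
  x_2 = 1.9168 - 0.05*7.6672 = 1.5334
  y_2 = 2.9124 - 0.05*17.4741 = 2.0386
Step 3: grad_x = 2*2*1.5334 = 6.1338, grad_y = 2*3*2.0386 = 12.2319
  x_3 = 1.5334 - 0.05*6.1338 = 1.2268
  y_3 = 2.0386 - 0.05*12.2319 = 1.4271
Step 4: grad_x = 2*2*1.2268 = 4.907, grad_y = 2*3*1.4271 = 8.5623
  x_4 = 1.2268 - 0.05*4.907 = 0.9814
  y_4 = 1.4271 - 0.05*8.5623 = 0.9989
Step 5: grad_x = 2*2*0.9814 = 3.9256, grad_y = 2*3*0.9989 = 5.9936
  x_5 = 0.9814 - 0.05*3.9256 = 0.7851
  y_5 = 0.9989 - 0.05*5.9936 = 0.6993
f(0.7851, 0.6993) = 2*0.7851^2 + 3*0.6993^2 = 2.6997


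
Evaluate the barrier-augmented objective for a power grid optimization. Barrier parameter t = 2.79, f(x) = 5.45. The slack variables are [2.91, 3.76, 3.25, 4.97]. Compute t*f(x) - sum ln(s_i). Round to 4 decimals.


Step 1: Compute log-barrier.
ln values: [1.0682, 1.3244, 1.1787, 1.6034]
phi = -(1.0682 + 1.3244 + 1.1787 + 1.6034) = -5.1746
Step 2: Compute augmented objective.
t*f(x) = 2.79*5.45 = 15.2055
Total = 15.2055 - 5.1746 = 10.0309


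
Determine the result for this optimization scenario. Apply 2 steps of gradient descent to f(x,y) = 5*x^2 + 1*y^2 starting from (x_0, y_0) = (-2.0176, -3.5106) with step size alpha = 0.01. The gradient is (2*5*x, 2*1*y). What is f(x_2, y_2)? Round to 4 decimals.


Gradient descent on f(x,y) = 5*x^2 + 1*y^2.
Starting point: (-2.0176, -3.5106), alpha = 0.01
Step 1: grad_x = 2*5*-2.0176 = -20.176, grad_y = 2*1*-3.5106 = -7.0212
  x_1 = -2.0176 - 0.01*-20.176 = -1.8158
  y_1 = -3.5106 - 0.01*-7.0212 = -3.4404
Step 2: grad_x = 2*5*-1.8158 = -18.1584, grad_y = 2*1*-3.4404 = -6.8808
  x_2 = -1.8158 - 0.01*-18.1584 = -1.6343
  y_2 = -3.4404 - 0.01*-6.8808 = -3.3716
f(-1.6343, -3.3716) = 5*(-1.6343)^2 + 1*(-3.3716)^2 = 24.7215


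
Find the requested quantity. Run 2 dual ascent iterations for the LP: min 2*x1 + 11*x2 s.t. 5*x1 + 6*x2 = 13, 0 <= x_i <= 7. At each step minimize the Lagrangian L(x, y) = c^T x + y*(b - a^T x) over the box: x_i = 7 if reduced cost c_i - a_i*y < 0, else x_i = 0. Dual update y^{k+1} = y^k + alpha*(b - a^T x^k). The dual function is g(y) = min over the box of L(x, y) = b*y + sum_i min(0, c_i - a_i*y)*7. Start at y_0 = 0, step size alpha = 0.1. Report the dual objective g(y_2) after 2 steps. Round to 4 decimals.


Dual ascent for LP: min 2*x1 + 11*x2, 5*x1 + 6*x2 = 13, 0 <= x_i <= 7
Step 1: y^k = 0.0, reduced costs: (2.0, 11.0)
  x^k = (0.0, 0.0), subgradient = b - a^T x = 13.0
  y^{k+1} = 0.0 + 0.1*13.0 = 1.3
Step 2: y^k = 1.3, reduced costs: (-4.5, 3.2)
  x^k = (7.0, 0.0), subgradient = b - a^T x = -22.0
  y^{k+1} = 1.3 + 0.1*-22.0 = -0.9
Dual objective at y_2 = -0.9: reduced costs (6.5, 16.4), box minimizer x = (0.0, 0.0)
g(y_2) = b*y + (c1 - a1*y)*x1 + (c2 - a2*y)*x2 = 13*(-0.9) + 6.5*0.0 + 16.4*0.0 = -11.7 + 0.0 + 0.0 = -11.7


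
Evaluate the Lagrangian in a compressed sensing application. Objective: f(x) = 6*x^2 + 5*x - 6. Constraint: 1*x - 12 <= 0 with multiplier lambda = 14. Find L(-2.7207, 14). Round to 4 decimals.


Step 1: Evaluate f(x).
f(-2.7207) = 6*(-2.7207)^2 + 5*(-2.7207) - 6 = 24.8098
Step 2: Evaluate g(x).
g(-2.7207) = 1*-2.7207 - 12 = -14.7207
Step 3: Compute Lagrangian.
L = 24.8098 + 14*-14.7207 = -181.28


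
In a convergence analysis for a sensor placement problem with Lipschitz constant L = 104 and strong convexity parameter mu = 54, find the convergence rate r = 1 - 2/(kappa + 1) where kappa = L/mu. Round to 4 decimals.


Step 1: Compute the condition number.
kappa = L/mu = 104/54 = 1.9259
Step 2: Compute the convergence rate.
r = 1 - 2/(kappa + 1) = 1 - 2*mu/(L + mu) = (L - mu)/(L + mu) = 50/158 = 0.3165


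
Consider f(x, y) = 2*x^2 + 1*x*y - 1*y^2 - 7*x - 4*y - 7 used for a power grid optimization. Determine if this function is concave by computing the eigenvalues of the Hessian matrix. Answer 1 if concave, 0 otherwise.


The Hessian of f(x,y) = 2*x^2 + 1*x*y - 1*y^2 - 7*x - 4*y - 7 is:
H = [[4, 1], [1, -2]]
Trace = 4 - 2 = 2
Determinant = 4*-2 - (1)^2 = -9
Discriminant = (2)^2 - 4*-9 = 40.0
Eigenvalues: lambda_1 = -2.1623, lambda_2 = 4.1623
The function is not concave.

0


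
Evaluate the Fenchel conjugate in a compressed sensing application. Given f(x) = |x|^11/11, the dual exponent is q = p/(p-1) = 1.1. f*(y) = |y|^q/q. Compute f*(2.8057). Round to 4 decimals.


The conjugate exponent q satisfies 1/p + 1/q = 1.
p = 11, so q = 11/(11 - 1) = 1.1
|y|^q = 2.8057^1.1 = 3.1106
f*(2.8057) = 3.1106 / 1.1 = 2.8278


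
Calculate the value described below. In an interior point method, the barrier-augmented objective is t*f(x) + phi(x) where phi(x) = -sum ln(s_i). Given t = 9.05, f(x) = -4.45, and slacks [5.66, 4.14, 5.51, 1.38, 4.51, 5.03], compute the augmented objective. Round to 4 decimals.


Step 1: Compute log-barrier.
ln values: [1.7334, 1.4207, 1.7066, 0.3221, 1.5063, 1.6154]
phi = -(1.7334 + 1.4207 + 1.7066 + 0.3221 + 1.5063 + 1.6154) = -8.3045
Step 2: Compute augmented objective.
t*f(x) = 9.05*-4.45 = -40.2725
Total = -40.2725 - 8.3045 = -48.577


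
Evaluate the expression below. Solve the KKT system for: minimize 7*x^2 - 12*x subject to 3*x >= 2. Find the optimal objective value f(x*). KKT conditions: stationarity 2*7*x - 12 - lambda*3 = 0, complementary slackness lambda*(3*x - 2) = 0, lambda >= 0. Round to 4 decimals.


Step 1: Try lambda = 0 (constraint inactive).
Stationarity: 2*7*x - 12 = 0
x* = 12/(2*7) = 6/7 = 0.8571 (rounded; the exact value 6/7 is used below)
Check constraint: 3*0.8571 = 2.5713 >= 2 -- satisfied.
Step 2: Compute optimal value.
f(x*) = 7*(6/7)^2 - 12*(6/7) = -5.1429


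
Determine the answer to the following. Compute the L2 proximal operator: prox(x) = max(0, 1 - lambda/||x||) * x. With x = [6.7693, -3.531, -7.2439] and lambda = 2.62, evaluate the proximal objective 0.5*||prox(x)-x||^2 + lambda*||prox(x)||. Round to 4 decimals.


Step 1: Compute ||x||.
||x|| = 10.5245
Step 2: Compute scaling factor.
scale = max(0, 1 - 2.62/10.5245) = 0.7511
Step 3: prox(x) = [5.0841, -2.652, -5.4406]
||prox(x)|| = 7.9045
Step 4: Proximal objective.
0.5*||prox-x||^2 = 3.4322
lambda*||prox|| = 20.7098
Total = 24.142


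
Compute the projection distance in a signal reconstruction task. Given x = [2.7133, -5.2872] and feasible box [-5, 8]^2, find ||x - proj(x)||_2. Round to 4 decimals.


Project each component onto [-5, 8].
clip(2.7133) = 2.7133, clip(-5.2872) = -5.0
Projection = [2.7133, -5.0]
Squared diffs: [0.0, 0.0825]
Distance = sqrt(0.0825) = 0.2872


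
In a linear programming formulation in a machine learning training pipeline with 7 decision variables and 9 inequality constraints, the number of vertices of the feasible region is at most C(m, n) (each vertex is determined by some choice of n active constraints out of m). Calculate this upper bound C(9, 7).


Each vertex corresponds to some choice of n active constraints out of m, so the number of vertices is at most C(m, n) = m! / (n!(m-n)!).
m = 9, n = 7
Numerator: 9 * 8 * 7 * 6 * 5 * 4 * 3
Denominator: 7! = 5040
C(9, 7) = 36


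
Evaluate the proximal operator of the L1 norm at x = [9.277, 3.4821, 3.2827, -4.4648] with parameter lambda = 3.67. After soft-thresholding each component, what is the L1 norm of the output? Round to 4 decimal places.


Soft-thresholding with lambda = 3.67:
prox(9.277) = sign(9.277)*max(|9.277| - 3.67, 0) = 5.607
prox(3.4821) = sign(3.4821)*max(|3.4821| - 3.67, 0) = 0.0
prox(3.2827) = sign(3.2827)*max(|3.2827| - 3.67, 0) = 0.0
prox(-4.4648) = sign(-4.4648)*max(|-4.4648| - 3.67, 0) = -0.7948
prox(x) = [5.607, 0.0, 0.0, -0.7948]
||prox(x)||_1 = 5.607 + 0.0 + 0.0 + 0.7948 = 6.4018


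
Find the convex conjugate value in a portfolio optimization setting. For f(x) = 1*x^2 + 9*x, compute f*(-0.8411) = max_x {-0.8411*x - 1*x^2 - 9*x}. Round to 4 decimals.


f*(y) = sup_x {y*x - a*x^2 - b*x} = sup_x {(y-b)*x - a*x^2}
FOC: (y - b) - 2a*x = 0 => x* = (y - b)/(2a)
x* = (-0.8411 - 9)/(2*1) = -4.9206
f*(-0.8411) = (y-b)^2/(4a) = (-0.8411 - 9)^2/(4*1)
= 96.8472/4 = 24.2118


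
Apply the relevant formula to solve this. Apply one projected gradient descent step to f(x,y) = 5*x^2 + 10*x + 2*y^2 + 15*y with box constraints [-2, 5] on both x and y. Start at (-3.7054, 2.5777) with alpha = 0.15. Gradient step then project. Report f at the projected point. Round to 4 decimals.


Step 1: Compute gradient at (-3.7054, 2.5777).
grad_x = 2*5*-3.7054 + 10 = -27.054
grad_y = 2*2*2.5777 + 15 = 25.3108
Step 2: Gradient step.
x_raw = -3.7054 - 0.15*-27.054 = 0.3527
y_raw = 2.5777 - 0.15*25.3108 = -1.2189
Step 3: Project onto [-2, 5].
x_proj = clip(0.3527) = 0.3527
y_proj = clip(-1.2189) = -1.2189
Step 4: Evaluate f.
f(0.3527, -1.2189) = -11.1633


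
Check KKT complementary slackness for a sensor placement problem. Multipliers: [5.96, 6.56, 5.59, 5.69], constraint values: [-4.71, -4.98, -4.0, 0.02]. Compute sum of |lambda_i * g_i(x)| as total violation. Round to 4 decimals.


KKT complementary slackness check:
lambda_1 * g_1 = 5.96 * -4.71 = -28.0716
lambda_2 * g_2 = 6.56 * -4.98 = -32.6688
lambda_3 * g_3 = 5.59 * -4.0 = -22.36
lambda_4 * g_4 = 5.69 * 0.02 = 0.1138
Total violation = 28.0716 + 32.6688 + 22.36 + 0.1138 = 83.2142


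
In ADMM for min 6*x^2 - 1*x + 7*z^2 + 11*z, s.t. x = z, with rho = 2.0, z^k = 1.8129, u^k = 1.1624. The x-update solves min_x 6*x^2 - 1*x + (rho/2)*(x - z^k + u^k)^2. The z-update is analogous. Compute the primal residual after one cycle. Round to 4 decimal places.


ADMM iteration with rho = 2.0, z^k = 1.8129, u^k = 1.1624
Step 1: x-update.
Minimize 6*x^2 - 1*x + (2.0/2)*(x - 1.8129 + 1.1624)^2
FOC: (2*6 + 2.0)*x = 1 + 2.0*(1.8129 - 1.1624)
x^{k+1} = 0.1644
Step 2: z-update.
Minimize 7*z^2 + 11*z + (2.0/2)*(0.1644 - z + 1.1624)^2
FOC: (2*7 + 2.0)*z = -11 + 2.0*(0.1644 + 1.1624)
z^{k+1} = -0.5217
Step 3: u-update.
u^{k+1} = 1.1624 + 0.1644 + 0.5217 = 1.8484
Step 4: Primal residual = |0.1644 + 0.5217| = 0.686


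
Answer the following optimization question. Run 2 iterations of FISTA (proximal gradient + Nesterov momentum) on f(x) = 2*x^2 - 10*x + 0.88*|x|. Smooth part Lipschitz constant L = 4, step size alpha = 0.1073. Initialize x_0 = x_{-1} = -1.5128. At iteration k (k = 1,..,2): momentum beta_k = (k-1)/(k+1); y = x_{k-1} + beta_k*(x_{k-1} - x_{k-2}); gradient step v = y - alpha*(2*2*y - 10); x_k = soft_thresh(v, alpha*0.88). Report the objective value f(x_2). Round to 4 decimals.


FISTA on f(x) = 2*x^2 - 10*x + 0.88*|x|
L = 4, alpha = 0.1073
Iteration 1: beta = 0.0, y = -1.5128 + 0.0*(-1.5128 + 1.5128) = -1.5128
  grad(y) = -16.0512, v = y - alpha*grad = 0.2095
  prox(v) = soft_thresh(0.2095, 0.0944) = 0.1151
Iteration 2: beta = 0.3333, y = 0.1151 + 0.3333*(0.1151 + 1.5128) = 0.6577
  grad(y) = -7.3692, v = y - alpha*grad = 1.4484
  prox(v) = soft_thresh(1.4484, 0.0944) = 1.354
f(x_2) = 2*1.354^2 - 10*1.354 + 0.88*|1.354| = -8.6818


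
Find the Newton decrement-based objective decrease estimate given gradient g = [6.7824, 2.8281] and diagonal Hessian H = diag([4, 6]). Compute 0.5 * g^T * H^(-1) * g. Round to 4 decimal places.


Step 1: H is diagonal, so H^(-1) * g = [1.6956, 0.4714].
Step 2: g^T H^(-1) g = sum_i g_i^2 / H_ii
  = (6.7824)^2/4 + (2.8281)^2/6
  = 11.5002 + 1.333 = 12.8333
Step 3: Objective decrease = 0.5 * g^T H^(-1) g = 6.4166


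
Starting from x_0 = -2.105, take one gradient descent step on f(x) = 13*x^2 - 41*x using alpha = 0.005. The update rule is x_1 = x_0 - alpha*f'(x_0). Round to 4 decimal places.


We compute the gradient at x_0 and apply the update.
f'(x) = 26*x - 41
f'(-2.105) = 26*-2.105 - 41 = -95.73
x_1 = -2.105 - 0.005*-95.73 = -1.6264


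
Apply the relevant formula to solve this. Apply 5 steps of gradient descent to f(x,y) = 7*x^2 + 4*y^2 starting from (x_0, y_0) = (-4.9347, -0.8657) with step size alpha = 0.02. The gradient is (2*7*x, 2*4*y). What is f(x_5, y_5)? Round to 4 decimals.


Gradient descent on f(x,y) = 7*x^2 + 4*y^2.
Starting point: (-4.9347, -0.8657), alpha = 0.02
Step 1: grad_x = 2*7*-4.9347 = -69.0858, grad_y = 2*4*-0.8657 = -6.9256
  x_1 = -4.9347 - 0.02*-69.0858 = -3.553
  y_1 = -0.8657 - 0.02*-6.9256 = -0.7272
Step 2: grad_x = 2*7*-3.553 = -49.7418, grad_y = 2*4*-0.7272 = -5.8175
  x_2 = -3.553 - 0.02*-49.7418 = -2.5581
  y_2 = -0.7272 - 0.02*-5.8175 = -0.6108
Step 3: grad_x = 2*7*-2.5581 = -35.8141, grad_y = 2*4*-0.6108 = -4.8867
  x_3 = -2.5581 - 0.02*-35.8141 = -1.8419
  y_3 = -0.6108 - 0.02*-4.8867 = -0.5131
Step 4: grad_x = 2*7*-1.8419 = -25.7861, grad_y = 2*4*-0.5131 = -4.1048
  x_4 = -1.8419 - 0.02*-25.7861 = -1.3261
  y_4 = -0.5131 - 0.02*-4.1048 = -0.431
Step 5: grad_x = 2*7*-1.3261 = -18.566, grad_y = 2*4*-0.431 = -3.4481
  x_5 = -1.3261 - 0.02*-18.566 = -0.9548
  y_5 = -0.431 - 0.02*-3.4481 = -0.362
f(-0.9548, -0.362) = 7*(-0.9548)^2 + 4*(-0.362)^2 = 6.9061


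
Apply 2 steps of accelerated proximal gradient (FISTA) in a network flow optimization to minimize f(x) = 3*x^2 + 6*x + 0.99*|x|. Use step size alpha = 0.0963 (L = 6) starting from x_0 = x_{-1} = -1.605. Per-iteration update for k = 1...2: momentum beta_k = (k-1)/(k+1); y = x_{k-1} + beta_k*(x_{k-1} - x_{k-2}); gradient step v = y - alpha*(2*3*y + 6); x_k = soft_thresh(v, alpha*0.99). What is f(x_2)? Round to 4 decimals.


FISTA on f(x) = 3*x^2 + 6*x + 0.99*|x|
L = 6, alpha = 0.0963
Iteration 1: beta = 0.0, y = -1.605 + 0.0*(-1.605 + 1.605) = -1.605
  grad(y) = -3.63, v = y - alpha*grad = -1.2554
  prox(v) = soft_thresh(-1.2554, 0.0953) = -1.1601
Iteration 2: beta = 0.3333, y = -1.1601 + 0.3333*(-1.1601 + 1.605) = -1.0118
  grad(y) = -0.0708, v = y - alpha*grad = -1.005
  prox(v) = soft_thresh(-1.005, 0.0953) = -0.9096
f(x_2) = 3*(-0.9096)^2 + 6*(-0.9096) + 0.99*|-0.9096| = -2.075


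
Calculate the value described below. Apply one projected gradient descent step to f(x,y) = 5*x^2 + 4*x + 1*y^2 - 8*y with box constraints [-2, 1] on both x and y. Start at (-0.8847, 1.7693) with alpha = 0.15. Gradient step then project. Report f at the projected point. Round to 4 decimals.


Step 1: Compute gradient at (-0.8847, 1.7693).
grad_x = 2*5*-0.8847 + 4 = -4.847
grad_y = 2*1*1.7693 - 8 = -4.4614
Step 2: Gradient step.
x_raw = -0.8847 - 0.15*-4.847 = -0.1577
y_raw = 1.7693 - 0.15*-4.4614 = 2.4385
Step 3: Project onto [-2, 1].
x_proj = clip(-0.1577) = -0.1577
y_proj = clip(2.4385) = 1.0
Step 4: Evaluate f.
f(-0.1577, 1.0) = -7.5063


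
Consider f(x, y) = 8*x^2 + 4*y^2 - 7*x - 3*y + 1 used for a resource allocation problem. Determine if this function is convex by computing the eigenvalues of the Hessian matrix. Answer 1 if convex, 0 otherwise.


The Hessian of f(x,y) = 8*x^2 + 4*y^2 - 7*x - 3*y + 1 is:
H = [[16, 0], [0, 8]]
Trace = 16 + 8 = 24
Determinant = 16*8 - (0)^2 = 128
Discriminant = (24)^2 - 4*128 = 64.0
Eigenvalues: lambda_1 = 8.0, lambda_2 = 16.0
The function is convex.

1


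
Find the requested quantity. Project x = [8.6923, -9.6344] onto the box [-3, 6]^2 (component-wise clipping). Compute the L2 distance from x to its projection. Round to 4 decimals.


Project each component onto [-3, 6].
clip(8.6923) = 6.0, clip(-9.6344) = -3.0
Projection = [6.0, -3.0]
Squared diffs: [7.2485, 44.0153]
Distance = sqrt(51.2638) = 7.1599
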